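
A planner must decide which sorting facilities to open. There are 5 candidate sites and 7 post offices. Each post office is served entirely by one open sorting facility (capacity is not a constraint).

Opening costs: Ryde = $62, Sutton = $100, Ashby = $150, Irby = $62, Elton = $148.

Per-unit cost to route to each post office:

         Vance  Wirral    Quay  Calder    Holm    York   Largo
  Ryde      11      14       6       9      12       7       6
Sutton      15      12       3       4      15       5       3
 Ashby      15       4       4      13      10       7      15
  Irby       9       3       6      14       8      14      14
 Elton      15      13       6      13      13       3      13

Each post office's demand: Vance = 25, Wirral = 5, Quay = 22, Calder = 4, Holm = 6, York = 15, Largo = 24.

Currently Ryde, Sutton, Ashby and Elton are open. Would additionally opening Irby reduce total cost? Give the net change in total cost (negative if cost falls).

Yes — net change −5 (cost falls by 5).

Current service cost with {Ryde, Sutton, Ashby, Elton}: 554.
Adding Irby: each post office re-picks its cheapest; new service cost 487, saving 67.
Extra fixed cost: 62. Net change = 62 − 67 = -5.
(Totals: 1014 → 1009.)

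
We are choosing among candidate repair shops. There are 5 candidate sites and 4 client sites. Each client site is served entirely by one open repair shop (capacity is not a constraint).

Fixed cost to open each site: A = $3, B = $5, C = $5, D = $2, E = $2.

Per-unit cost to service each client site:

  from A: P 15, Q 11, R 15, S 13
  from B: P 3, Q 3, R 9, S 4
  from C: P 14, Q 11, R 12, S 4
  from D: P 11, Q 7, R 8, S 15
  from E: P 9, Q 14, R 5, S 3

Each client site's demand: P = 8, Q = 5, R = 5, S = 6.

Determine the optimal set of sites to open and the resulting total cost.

For any fixed open set, each client site goes to its cheapest open site; total = fixed + service.
{B, E}: P→B 3·8=24, Q→B 3·5=15, R→E 5·5=25, S→E 3·6=18. Service 82; fixed 7; total 89.
{B, D, E}: service 82 + fixed 9 = 91
{A, B, E}: P→B 3·8=24, Q→B 3·5=15, R→E 5·5=25, S→E 3·6=18. Service 82; fixed 10; total 92.
{A, B, C, D, E}: service 82 + fixed 17 = 99
No other subset beats 89.

Open B and E; minimum total cost 89.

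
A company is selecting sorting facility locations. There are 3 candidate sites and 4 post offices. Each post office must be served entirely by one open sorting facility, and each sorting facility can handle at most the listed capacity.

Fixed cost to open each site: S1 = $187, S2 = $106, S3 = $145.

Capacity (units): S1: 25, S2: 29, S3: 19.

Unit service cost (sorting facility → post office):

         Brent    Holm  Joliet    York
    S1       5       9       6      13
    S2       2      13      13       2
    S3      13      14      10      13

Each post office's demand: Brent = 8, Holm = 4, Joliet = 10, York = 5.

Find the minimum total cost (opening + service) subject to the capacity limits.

Open {S2}: Brent→S2 2·8=16, Holm→S2 13·4=52, Joliet→S2 13·10=130, York→S2 2·5=10.
Loads: S2 carries 27/29. Service 208; fixed 106; total 314.
Next best feasible plan costs 415.

Minimum total cost: 314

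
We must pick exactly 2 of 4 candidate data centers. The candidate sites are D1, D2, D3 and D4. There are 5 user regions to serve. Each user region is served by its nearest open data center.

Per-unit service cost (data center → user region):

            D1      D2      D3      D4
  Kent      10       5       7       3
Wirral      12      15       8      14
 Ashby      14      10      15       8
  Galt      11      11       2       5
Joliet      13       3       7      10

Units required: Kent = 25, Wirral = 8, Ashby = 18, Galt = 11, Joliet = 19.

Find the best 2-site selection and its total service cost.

With exactly 2 open, each user region uses its cheapest among the chosen.
{D3, D4}: Kent→D4 3·25=75, Wirral→D3 8·8=64, Ashby→D4 8·18=144, Galt→D3 2·11=22, Joliet→D3 7·19=133. Service cost 438.
{D2, D4}: service cost 443
{D2, D3}: service cost 448
Among all 6 size-2 choices, {D3, D4} is lowest.

Choose D3 and D4; total service cost 438.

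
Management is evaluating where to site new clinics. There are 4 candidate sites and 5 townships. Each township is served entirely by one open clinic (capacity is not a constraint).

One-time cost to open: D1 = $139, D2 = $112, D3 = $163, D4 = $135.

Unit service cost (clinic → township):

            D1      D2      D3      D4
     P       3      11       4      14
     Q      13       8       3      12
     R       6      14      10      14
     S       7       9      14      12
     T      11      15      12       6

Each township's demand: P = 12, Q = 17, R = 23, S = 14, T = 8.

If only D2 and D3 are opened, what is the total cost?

Total cost: 826

Each township is assigned to its cheapest site among the open ones.
{D2, D3}: P→D3 4·12=48, Q→D3 3·17=51, R→D3 10·23=230, S→D2 9·14=126, T→D3 12·8=96. Service 551; fixed 275; total 826.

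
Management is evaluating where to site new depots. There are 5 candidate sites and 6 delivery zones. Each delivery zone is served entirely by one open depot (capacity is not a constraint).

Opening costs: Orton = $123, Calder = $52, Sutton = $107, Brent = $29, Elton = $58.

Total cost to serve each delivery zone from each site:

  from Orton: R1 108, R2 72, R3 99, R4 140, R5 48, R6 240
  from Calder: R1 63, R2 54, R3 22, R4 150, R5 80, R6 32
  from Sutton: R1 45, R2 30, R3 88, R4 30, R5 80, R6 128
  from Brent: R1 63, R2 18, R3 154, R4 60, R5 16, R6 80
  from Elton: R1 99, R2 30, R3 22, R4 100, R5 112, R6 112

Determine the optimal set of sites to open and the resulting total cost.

For any fixed open set, each delivery zone goes to its cheapest open site; total = fixed + service.
{Calder, Brent}: R1→Calder 63, R2→Brent 18, R3→Calder 22, R4→Brent 60, R5→Brent 16, R6→Calder 32. Service 211; fixed 81; total 292.
{Brent, Elton}: service 259 + fixed 87 = 346
{Calder, Brent, Elton}: R1→Calder 63, R2→Brent 18, R3→Calder 22, R4→Brent 60, R5→Brent 16, R6→Calder 32. Service 211; fixed 139; total 350.
{Orton, Calder, Sutton, Brent, Elton}: service 163 + fixed 369 = 532
No other subset beats 292.

Open Calder and Brent; minimum total cost 292.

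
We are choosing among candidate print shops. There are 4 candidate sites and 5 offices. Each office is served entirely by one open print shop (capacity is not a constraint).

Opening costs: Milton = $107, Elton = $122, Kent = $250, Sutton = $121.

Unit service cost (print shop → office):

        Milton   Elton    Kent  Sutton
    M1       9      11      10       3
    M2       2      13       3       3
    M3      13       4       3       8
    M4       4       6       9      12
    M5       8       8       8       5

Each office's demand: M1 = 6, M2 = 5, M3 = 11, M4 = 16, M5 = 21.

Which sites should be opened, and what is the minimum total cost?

For any fixed open set, each office goes to its cheapest open site; total = fixed + service.
{Milton, Sutton}: M1→Sutton 3·6=18, M2→Milton 2·5=10, M3→Sutton 8·11=88, M4→Milton 4·16=64, M5→Sutton 5·21=105. Service 285; fixed 228; total 513.
{Elton, Sutton}: M1→Sutton 3·6=18, M2→Sutton 3·5=15, M3→Elton 4·11=44, M4→Elton 6·16=96, M5→Sutton 5·21=105. Service 278; fixed 243; total 521.
{Sutton}: service 418 + fixed 121 = 539
{Milton, Elton, Kent, Sutton}: M1→Sutton 3·6=18, M2→Milton 2·5=10, M3→Kent 3·11=33, M4→Milton 4·16=64, M5→Sutton 5·21=105. Service 230; fixed 600; total 830.
(All 15 nonempty subsets were checked; Milton and Sutton is lowest.)

Open Milton and Sutton; minimum total cost 513.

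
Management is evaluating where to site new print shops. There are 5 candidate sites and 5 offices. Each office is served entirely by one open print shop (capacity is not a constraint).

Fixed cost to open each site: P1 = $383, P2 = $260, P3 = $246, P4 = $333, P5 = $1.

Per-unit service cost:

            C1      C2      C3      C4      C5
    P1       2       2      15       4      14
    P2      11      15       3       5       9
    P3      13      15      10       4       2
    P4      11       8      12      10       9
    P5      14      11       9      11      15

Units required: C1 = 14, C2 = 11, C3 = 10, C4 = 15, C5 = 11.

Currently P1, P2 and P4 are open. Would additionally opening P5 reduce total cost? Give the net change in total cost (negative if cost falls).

Current service cost with {P1, P2, P4}: 239.
Adding P5: each office re-picks its cheapest; new service cost 239, saving 0.
Extra fixed cost: 1. Net change = 1 − 0 = 1.
(Totals: 1215 → 1216.)

No — net change +1 (cost rises by 1).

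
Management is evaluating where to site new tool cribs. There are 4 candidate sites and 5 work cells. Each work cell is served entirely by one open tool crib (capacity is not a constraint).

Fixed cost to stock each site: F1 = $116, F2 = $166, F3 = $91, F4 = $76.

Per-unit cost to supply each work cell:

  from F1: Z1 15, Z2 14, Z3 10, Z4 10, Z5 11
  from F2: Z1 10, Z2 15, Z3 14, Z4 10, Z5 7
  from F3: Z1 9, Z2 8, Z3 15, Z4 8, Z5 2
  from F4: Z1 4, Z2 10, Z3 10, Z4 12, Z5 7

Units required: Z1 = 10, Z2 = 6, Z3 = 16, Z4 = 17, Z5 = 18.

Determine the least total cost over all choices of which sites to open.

Minimum total cost: 587

For any fixed open set, each work cell goes to its cheapest open site; total = fixed + service.
{F3, F4}: Z1→F4 4·10=40, Z2→F3 8·6=48, Z3→F4 10·16=160, Z4→F3 8·17=136, Z5→F3 2·18=36. Service 420; fixed 167; total 587.
{F3}: Z1→F3 9·10=90, Z2→F3 8·6=48, Z3→F3 15·16=240, Z4→F3 8·17=136, Z5→F3 2·18=36. Service 550; fixed 91; total 641.
{F4}: service 590 + fixed 76 = 666
{F1, F2, F3, F4}: Z1→F4 4·10=40, Z2→F3 8·6=48, Z3→F1 10·16=160, Z4→F3 8·17=136, Z5→F3 2·18=36. Service 420; fixed 449; total 869.
No other subset beats 587.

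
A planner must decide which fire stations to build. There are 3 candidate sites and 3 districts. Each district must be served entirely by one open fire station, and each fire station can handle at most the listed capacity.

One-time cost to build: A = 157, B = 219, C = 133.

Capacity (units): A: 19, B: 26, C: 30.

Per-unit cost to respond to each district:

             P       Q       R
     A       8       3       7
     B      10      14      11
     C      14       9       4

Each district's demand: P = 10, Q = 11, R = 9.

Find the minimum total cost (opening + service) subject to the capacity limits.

Minimum total cost: 408

Open {C}: P→C 14·10=140, Q→C 9·11=99, R→C 4·9=36.
Loads: C carries 30/30. Service 275; fixed 133; total 408.
Next best feasible plan costs 499.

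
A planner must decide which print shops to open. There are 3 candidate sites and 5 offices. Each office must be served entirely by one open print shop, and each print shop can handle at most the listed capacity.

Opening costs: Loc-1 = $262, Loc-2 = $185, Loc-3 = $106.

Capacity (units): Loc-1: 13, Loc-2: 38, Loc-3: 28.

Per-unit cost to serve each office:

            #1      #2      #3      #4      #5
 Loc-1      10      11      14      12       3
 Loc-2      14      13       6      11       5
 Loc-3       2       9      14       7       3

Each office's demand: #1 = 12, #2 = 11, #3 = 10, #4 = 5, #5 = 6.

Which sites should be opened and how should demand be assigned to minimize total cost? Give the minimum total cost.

Minimum total cost: 539

Open {Loc-2, Loc-3}: #1→Loc-3 2·12=24, #2→Loc-3 9·11=99, #3→Loc-2 6·10=60, #4→Loc-3 7·5=35, #5→Loc-2 5·6=30.
Loads: Loc-2 carries 16/38, Loc-3 carries 28/28. Service 248; fixed 291; total 539.
Next best feasible plan costs 559.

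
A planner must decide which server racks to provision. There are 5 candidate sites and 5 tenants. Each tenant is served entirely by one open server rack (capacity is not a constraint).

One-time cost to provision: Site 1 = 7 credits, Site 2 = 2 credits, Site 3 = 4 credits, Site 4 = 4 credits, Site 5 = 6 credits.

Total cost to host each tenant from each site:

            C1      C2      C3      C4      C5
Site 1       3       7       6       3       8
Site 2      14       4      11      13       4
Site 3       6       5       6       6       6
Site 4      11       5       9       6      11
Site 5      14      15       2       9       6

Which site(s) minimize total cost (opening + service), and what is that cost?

For any fixed open set, each tenant goes to its cheapest open site; total = fixed + service.
{Site 1, Site 2}: C1→Site 1 3, C2→Site 2 4, C3→Site 1 6, C4→Site 1 3, C5→Site 2 4. Service 20; fixed 9; total 29.
{Site 1, Site 2, Site 5}: C1→Site 1 3, C2→Site 2 4, C3→Site 5 2, C4→Site 1 3, C5→Site 2 4. Service 16; fixed 15; total 31.
{Site 2, Site 3}: service 26 + fixed 6 = 32
{Site 1, Site 2, Site 3, Site 4, Site 5}: C1→Site 1 3, C2→Site 2 4, C3→Site 5 2, C4→Site 1 3, C5→Site 2 4. Service 16; fixed 23; total 39.
No other subset beats 29.

Open Site 1 and Site 2; minimum total cost 29.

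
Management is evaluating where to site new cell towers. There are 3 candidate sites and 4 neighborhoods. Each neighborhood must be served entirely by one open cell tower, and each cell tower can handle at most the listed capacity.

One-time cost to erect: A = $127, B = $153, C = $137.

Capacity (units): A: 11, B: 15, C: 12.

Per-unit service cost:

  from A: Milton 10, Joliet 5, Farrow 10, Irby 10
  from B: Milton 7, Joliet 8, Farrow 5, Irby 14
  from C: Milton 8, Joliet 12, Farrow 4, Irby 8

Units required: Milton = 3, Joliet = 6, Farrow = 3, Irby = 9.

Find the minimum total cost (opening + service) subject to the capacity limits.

Open {A, C}: Milton→A 10·3=30, Joliet→A 5·6=30, Farrow→C 4·3=12, Irby→C 8·9=72.
Loads: A carries 9/11, C carries 12/12. Service 144; fixed 264; total 408.
Next best feasible plan costs 420.

Minimum total cost: 408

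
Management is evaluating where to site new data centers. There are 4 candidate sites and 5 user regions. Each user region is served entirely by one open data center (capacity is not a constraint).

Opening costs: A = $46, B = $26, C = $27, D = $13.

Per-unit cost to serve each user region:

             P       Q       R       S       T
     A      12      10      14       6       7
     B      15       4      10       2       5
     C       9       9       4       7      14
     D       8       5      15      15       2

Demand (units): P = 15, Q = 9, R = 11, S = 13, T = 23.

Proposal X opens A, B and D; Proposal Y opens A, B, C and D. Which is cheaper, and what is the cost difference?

Proposal Y is cheaper by 39.

Proposal X: {A, B, D}: P→D 8·15=120, Q→B 4·9=36, R→B 10·11=110, S→B 2·13=26, T→D 2·23=46. Service 338; fixed 85; total 423.
Proposal Y: {A, B, C, D}: P→D 8·15=120, Q→B 4·9=36, R→C 4·11=44, S→B 2·13=26, T→D 2·23=46. Service 272; fixed 112; total 384.
Difference: |423 − 384| = 39.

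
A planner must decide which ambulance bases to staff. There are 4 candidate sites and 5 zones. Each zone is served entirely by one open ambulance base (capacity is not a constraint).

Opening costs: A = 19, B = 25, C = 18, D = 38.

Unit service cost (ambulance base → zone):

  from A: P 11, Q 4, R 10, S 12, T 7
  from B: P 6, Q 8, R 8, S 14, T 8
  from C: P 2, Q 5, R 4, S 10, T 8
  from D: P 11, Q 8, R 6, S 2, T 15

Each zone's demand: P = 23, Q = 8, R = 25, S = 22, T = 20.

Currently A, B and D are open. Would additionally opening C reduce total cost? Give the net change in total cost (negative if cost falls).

Current service cost with {A, B, D}: 504.
Adding C: each zone re-picks its cheapest; new service cost 362, saving 142.
Extra fixed cost: 18. Net change = 18 − 142 = -124.
(Totals: 586 → 462.)

Yes — net change −124 (cost falls by 124).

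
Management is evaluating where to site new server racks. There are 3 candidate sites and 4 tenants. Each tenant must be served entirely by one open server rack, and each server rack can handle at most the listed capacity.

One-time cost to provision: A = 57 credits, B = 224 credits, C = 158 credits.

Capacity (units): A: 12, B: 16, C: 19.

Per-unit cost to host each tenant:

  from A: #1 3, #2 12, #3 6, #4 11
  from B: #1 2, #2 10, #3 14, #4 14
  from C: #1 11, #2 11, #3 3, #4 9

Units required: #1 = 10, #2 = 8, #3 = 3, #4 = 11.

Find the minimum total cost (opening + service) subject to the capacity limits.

Open {B, C}: #1→B 2·10=20, #2→C 11·8=88, #3→B 14·3=42, #4→C 9·11=99.
Loads: B carries 13/16, C carries 19/19. Service 249; fixed 382; total 631.
Next best feasible plan costs 657.

Minimum total cost: 631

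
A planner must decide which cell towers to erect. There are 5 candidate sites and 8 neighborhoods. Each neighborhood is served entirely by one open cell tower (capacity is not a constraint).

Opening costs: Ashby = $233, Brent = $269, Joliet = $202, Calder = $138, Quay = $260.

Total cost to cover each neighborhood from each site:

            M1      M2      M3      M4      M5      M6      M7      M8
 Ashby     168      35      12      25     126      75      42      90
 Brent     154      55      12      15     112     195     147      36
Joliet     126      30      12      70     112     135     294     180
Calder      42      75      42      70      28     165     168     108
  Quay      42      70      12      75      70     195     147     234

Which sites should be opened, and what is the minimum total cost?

Open Ashby and Calder; minimum total cost 720.

For any fixed open set, each neighborhood goes to its cheapest open site; total = fixed + service.
{Ashby, Calder}: M1→Calder 42, M2→Ashby 35, M3→Ashby 12, M4→Ashby 25, M5→Calder 28, M6→Ashby 75, M7→Ashby 42, M8→Ashby 90. Service 349; fixed 371; total 720.
{Ashby}: service 573 + fixed 233 = 806
{Calder}: service 698 + fixed 138 = 836
{Ashby, Brent, Joliet, Calder, Quay}: service 280 + fixed 1102 = 1382
No other subset beats 720.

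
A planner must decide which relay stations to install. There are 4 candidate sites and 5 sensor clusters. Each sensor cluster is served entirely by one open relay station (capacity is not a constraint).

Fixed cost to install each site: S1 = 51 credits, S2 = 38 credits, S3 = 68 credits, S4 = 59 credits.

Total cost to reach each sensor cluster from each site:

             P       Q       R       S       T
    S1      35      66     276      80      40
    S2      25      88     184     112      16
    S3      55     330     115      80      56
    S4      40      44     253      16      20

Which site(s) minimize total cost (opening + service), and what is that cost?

For any fixed open set, each sensor cluster goes to its cheapest open site; total = fixed + service.
{S3, S4}: P→S4 40, Q→S4 44, R→S3 115, S→S4 16, T→S4 20. Service 235; fixed 127; total 362.
{S2, S3, S4}: service 216 + fixed 165 = 381
{S2, S4}: P→S2 25, Q→S4 44, R→S2 184, S→S4 16, T→S2 16. Service 285; fixed 97; total 382.
{S1, S2, S3, S4}: P→S2 25, Q→S4 44, R→S3 115, S→S4 16, T→S2 16. Service 216; fixed 216; total 432.
No other subset beats 362.

Open S3 and S4; minimum total cost 362.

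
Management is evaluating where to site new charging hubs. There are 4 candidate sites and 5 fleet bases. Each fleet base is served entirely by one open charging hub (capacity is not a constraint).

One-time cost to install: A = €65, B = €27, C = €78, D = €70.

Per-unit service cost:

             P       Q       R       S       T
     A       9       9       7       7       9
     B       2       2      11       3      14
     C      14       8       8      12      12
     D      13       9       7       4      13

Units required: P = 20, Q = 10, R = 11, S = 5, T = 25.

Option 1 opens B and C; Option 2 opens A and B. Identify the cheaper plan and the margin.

Option 2 is cheaper by 99.

Option 1: {B, C}: P→B 2·20=40, Q→B 2·10=20, R→C 8·11=88, S→B 3·5=15, T→C 12·25=300. Service 463; fixed 105; total 568.
Option 2: {A, B}: P→B 2·20=40, Q→B 2·10=20, R→A 7·11=77, S→B 3·5=15, T→A 9·25=225. Service 377; fixed 92; total 469.
Difference: |568 − 469| = 99.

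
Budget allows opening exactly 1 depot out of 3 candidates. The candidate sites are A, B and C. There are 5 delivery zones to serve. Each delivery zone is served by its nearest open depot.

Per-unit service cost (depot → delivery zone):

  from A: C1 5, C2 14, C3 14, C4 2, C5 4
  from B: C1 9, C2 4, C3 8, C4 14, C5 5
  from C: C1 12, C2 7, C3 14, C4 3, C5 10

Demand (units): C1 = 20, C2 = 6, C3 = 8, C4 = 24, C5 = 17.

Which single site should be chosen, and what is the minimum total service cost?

With exactly 1 open, each delivery zone uses its cheapest among the chosen.
{A}: C1→A 5·20=100, C2→A 14·6=84, C3→A 14·8=112, C4→A 2·24=48, C5→A 4·17=68. Service cost 412.
{C}: service cost 636
{B}: service cost 689
Among all 3 size-1 choices, {A} is lowest.

Choose A only; total service cost 412.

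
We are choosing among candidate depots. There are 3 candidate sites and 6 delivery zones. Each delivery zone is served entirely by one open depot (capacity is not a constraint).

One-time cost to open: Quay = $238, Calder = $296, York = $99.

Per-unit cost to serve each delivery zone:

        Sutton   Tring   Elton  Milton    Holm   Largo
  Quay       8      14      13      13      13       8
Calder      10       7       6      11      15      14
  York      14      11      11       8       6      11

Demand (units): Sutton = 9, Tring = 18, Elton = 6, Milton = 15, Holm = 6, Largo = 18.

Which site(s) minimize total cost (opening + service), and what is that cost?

For any fixed open set, each delivery zone goes to its cheapest open site; total = fixed + service.
{York}: Sutton→York 14·9=126, Tring→York 11·18=198, Elton→York 11·6=66, Milton→York 8·15=120, Holm→York 6·6=36, Largo→York 11·18=198. Service 744; fixed 99; total 843.
{Quay, York}: service 636 + fixed 337 = 973
{Calder, York}: service 606 + fixed 395 = 1001
{Quay, Calder, York}: service 534 + fixed 633 = 1167
No other subset beats 843.

Open York only; minimum total cost 843.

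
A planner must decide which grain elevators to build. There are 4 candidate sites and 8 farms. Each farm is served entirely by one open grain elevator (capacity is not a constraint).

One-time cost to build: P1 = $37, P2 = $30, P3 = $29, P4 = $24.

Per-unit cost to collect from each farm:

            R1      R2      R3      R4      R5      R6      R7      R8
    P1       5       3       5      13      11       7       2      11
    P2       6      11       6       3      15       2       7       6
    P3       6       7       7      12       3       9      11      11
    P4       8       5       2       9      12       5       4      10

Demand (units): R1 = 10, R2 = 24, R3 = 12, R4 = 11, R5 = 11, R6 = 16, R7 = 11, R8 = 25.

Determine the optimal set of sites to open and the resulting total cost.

Open P1, P2, P3 and P4; minimum total cost 536.

For any fixed open set, each farm goes to its cheapest open site; total = fixed + service.
{P1, P2, P3, P4}: R1→P1 5·10=50, R2→P1 3·24=72, R3→P4 2·12=24, R4→P2 3·11=33, R5→P3 3·11=33, R6→P2 2·16=32, R7→P1 2·11=22, R8→P2 6·25=150. Service 416; fixed 120; total 536.
{P1, P2, P3}: service 452 + fixed 96 = 548
{P2, P3, P4}: R1→P2 6·10=60, R2→P4 5·24=120, R3→P4 2·12=24, R4→P2 3·11=33, R5→P3 3·11=33, R6→P2 2·16=32, R7→P4 4·11=44, R8→P2 6·25=150. Service 496; fixed 83; total 579.
{P4}: R1→P4 8·10=80, R2→P4 5·24=120, R3→P4 2·12=24, R4→P4 9·11=99, R5→P4 12·11=132, R6→P4 5·16=80, R7→P4 4·11=44, R8→P4 10·25=250. Service 829; fixed 24; total 853.
No other subset beats 536.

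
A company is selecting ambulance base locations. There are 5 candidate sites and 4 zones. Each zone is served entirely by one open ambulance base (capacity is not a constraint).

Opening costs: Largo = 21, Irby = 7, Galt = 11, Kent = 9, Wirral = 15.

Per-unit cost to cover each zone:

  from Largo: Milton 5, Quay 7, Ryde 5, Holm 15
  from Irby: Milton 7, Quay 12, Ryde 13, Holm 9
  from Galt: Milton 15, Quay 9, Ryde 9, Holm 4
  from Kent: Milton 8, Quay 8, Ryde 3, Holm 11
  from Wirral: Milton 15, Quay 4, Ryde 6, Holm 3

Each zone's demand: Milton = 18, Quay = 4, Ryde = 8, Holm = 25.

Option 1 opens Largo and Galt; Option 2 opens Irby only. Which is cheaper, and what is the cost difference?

Option 1 is cheaper by 220.

Option 1: {Largo, Galt}: Milton→Largo 5·18=90, Quay→Largo 7·4=28, Ryde→Largo 5·8=40, Holm→Galt 4·25=100. Service 258; fixed 32; total 290.
Option 2: {Irby}: Milton→Irby 7·18=126, Quay→Irby 12·4=48, Ryde→Irby 13·8=104, Holm→Irby 9·25=225. Service 503; fixed 7; total 510.
Difference: |290 − 510| = 220.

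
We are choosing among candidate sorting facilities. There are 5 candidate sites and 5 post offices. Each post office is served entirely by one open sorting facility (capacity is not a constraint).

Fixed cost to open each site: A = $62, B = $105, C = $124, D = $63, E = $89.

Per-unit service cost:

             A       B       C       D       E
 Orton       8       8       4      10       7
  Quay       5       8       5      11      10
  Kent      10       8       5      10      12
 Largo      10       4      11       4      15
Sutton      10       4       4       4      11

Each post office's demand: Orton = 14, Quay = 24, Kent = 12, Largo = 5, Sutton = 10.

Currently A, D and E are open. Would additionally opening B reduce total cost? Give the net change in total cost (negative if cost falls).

No — net change +81 (cost rises by 81).

Current service cost with {A, D, E}: 398.
Adding B: each post office re-picks its cheapest; new service cost 374, saving 24.
Extra fixed cost: 105. Net change = 105 − 24 = 81.
(Totals: 612 → 693.)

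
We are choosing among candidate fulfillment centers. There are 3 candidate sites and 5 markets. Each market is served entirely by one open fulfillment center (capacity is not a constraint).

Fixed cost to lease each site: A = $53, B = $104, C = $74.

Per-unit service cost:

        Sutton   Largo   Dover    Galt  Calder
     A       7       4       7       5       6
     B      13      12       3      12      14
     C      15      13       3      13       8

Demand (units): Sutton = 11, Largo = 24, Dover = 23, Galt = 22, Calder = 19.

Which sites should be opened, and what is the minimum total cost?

For any fixed open set, each market goes to its cheapest open site; total = fixed + service.
{A, C}: Sutton→A 7·11=77, Largo→A 4·24=96, Dover→C 3·23=69, Galt→A 5·22=110, Calder→A 6·19=114. Service 466; fixed 127; total 593.
{A}: Sutton→A 7·11=77, Largo→A 4·24=96, Dover→A 7·23=161, Galt→A 5·22=110, Calder→A 6·19=114. Service 558; fixed 53; total 611.
{A, B}: Sutton→A 7·11=77, Largo→A 4·24=96, Dover→B 3·23=69, Galt→A 5·22=110, Calder→A 6·19=114. Service 466; fixed 157; total 623.
{A, B, C}: service 466 + fixed 231 = 697
No other subset beats 593.

Open A and C; minimum total cost 593.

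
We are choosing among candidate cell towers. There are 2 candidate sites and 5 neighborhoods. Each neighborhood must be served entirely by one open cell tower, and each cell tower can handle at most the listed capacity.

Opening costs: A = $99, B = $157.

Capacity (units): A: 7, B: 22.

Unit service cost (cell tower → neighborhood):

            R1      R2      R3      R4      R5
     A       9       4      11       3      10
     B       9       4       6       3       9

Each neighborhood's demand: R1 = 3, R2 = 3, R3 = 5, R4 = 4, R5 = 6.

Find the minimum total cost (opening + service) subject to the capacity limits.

Minimum total cost: 292

Open {B}: R1→B 9·3=27, R2→B 4·3=12, R3→B 6·5=30, R4→B 3·4=12, R5→B 9·6=54.
Loads: B carries 21/22. Service 135; fixed 157; total 292.
Next best feasible plan costs 391.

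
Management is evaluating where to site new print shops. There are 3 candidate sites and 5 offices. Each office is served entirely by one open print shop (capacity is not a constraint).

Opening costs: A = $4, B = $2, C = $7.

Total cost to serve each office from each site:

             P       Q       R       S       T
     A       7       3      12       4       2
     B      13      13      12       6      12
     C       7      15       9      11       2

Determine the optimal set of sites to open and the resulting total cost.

Open A only; minimum total cost 32.

For any fixed open set, each office goes to its cheapest open site; total = fixed + service.
{A}: P→A 7, Q→A 3, R→A 12, S→A 4, T→A 2. Service 28; fixed 4; total 32.
{A, B}: service 28 + fixed 6 = 34
{A, C}: P→A 7, Q→A 3, R→C 9, S→A 4, T→A 2. Service 25; fixed 11; total 36.
{A, B, C}: P→A 7, Q→A 3, R→C 9, S→A 4, T→A 2. Service 25; fixed 13; total 38.
No other subset beats 32.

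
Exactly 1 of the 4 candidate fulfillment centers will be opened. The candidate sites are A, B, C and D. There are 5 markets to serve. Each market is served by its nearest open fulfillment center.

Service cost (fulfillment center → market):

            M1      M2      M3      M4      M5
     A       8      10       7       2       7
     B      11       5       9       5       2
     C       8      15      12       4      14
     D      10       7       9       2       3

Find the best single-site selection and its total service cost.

With exactly 1 open, each market uses its cheapest among the chosen.
{D}: M1→D 10, M2→D 7, M3→D 9, M4→D 2, M5→D 3. Service cost 31.
{B}: service cost 32
{A}: service cost 34
Among all 4 size-1 choices, {D} is lowest.

Choose D only; total service cost 31.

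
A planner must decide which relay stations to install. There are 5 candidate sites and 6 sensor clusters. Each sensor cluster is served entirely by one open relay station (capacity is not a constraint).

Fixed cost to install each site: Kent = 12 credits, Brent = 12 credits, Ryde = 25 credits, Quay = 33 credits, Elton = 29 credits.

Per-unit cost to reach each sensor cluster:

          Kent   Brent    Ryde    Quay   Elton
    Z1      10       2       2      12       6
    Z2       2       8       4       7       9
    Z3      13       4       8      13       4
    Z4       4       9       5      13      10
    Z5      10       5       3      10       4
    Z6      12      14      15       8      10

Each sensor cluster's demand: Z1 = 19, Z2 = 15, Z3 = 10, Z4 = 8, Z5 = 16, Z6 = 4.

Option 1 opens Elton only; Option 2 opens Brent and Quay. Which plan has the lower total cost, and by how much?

Option 2 is cheaper by 90.

Option 1: {Elton}: Z1→Elton 6·19=114, Z2→Elton 9·15=135, Z3→Elton 4·10=40, Z4→Elton 10·8=80, Z5→Elton 4·16=64, Z6→Elton 10·4=40. Service 473; fixed 29; total 502.
Option 2: {Brent, Quay}: Z1→Brent 2·19=38, Z2→Quay 7·15=105, Z3→Brent 4·10=40, Z4→Brent 9·8=72, Z5→Brent 5·16=80, Z6→Quay 8·4=32. Service 367; fixed 45; total 412.
Difference: |502 − 412| = 90.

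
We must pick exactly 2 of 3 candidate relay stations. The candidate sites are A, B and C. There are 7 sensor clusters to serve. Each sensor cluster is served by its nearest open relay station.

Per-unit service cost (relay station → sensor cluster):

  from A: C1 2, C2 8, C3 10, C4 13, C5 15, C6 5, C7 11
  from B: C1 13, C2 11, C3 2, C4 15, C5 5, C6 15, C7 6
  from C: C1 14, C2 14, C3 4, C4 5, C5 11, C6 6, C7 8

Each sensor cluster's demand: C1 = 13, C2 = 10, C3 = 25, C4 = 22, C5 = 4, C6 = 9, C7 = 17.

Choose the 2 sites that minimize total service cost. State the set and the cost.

With exactly 2 open, each sensor cluster uses its cheapest among the chosen.
{A, C}: C1→A 2·13=26, C2→A 8·10=80, C3→C 4·25=100, C4→C 5·22=110, C5→C 11·4=44, C6→A 5·9=45, C7→C 8·17=136. Service cost 541.
{A, B}: service cost 609
{B, C}: service cost 615
Among all 3 size-2 choices, {A, C} is lowest.

Choose A and C; total service cost 541.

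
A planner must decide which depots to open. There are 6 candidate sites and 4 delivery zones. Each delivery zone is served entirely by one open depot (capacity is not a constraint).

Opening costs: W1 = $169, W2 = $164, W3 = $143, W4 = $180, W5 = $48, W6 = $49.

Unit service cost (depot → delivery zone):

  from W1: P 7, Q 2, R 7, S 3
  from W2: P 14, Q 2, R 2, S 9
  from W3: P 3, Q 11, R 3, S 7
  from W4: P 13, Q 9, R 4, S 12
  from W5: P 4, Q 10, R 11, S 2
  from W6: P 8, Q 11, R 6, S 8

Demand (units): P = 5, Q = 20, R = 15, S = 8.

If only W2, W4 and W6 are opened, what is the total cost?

Total cost: 567

Each delivery zone is assigned to its cheapest site among the open ones.
{W2, W4, W6}: P→W6 8·5=40, Q→W2 2·20=40, R→W2 2·15=30, S→W6 8·8=64. Service 174; fixed 393; total 567.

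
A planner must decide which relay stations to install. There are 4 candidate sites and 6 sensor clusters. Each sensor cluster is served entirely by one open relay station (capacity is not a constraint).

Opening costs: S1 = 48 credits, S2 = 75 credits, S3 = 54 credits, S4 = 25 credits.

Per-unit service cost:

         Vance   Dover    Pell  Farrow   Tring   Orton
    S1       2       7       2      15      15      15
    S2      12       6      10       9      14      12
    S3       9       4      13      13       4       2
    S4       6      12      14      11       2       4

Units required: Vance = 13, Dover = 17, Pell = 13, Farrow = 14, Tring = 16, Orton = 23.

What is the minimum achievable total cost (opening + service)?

Minimum total cost: 479

For any fixed open set, each sensor cluster goes to its cheapest open site; total = fixed + service.
{S1, S3, S4}: Vance→S1 2·13=26, Dover→S3 4·17=68, Pell→S1 2·13=26, Farrow→S4 11·14=154, Tring→S4 2·16=32, Orton→S3 2·23=46. Service 352; fixed 127; total 479.
{S1, S3}: Vance→S1 2·13=26, Dover→S3 4·17=68, Pell→S1 2·13=26, Farrow→S3 13·14=182, Tring→S3 4·16=64, Orton→S3 2·23=46. Service 412; fixed 102; total 514.
{S1, S4}: Vance→S1 2·13=26, Dover→S1 7·17=119, Pell→S1 2·13=26, Farrow→S4 11·14=154, Tring→S4 2·16=32, Orton→S4 4·23=92. Service 449; fixed 73; total 522.
{S1, S2, S3, S4}: service 324 + fixed 202 = 526
No other subset beats 479.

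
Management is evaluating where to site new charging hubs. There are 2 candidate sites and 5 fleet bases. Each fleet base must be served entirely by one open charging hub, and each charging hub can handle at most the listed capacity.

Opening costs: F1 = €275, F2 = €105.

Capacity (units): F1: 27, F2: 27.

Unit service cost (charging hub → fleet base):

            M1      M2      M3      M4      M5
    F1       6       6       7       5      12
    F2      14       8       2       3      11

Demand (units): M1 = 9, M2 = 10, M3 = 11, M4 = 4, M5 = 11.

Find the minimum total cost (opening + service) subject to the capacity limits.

Minimum total cost: 649

Open {F1, F2}: M1→F1 6·9=54, M2→F1 6·10=60, M3→F2 2·11=22, M4→F2 3·4=12, M5→F2 11·11=121.
Loads: F1 carries 19/27, F2 carries 26/27. Service 269; fixed 380; total 649.
Next best feasible plan costs 657.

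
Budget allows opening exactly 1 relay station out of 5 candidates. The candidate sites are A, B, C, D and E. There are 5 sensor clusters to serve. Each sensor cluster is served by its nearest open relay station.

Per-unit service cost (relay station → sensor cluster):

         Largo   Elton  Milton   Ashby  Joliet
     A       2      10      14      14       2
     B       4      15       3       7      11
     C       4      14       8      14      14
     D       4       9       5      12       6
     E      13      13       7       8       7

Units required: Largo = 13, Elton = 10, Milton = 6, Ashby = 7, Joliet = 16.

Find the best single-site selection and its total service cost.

With exactly 1 open, each sensor cluster uses its cheapest among the chosen.
{A}: Largo→A 2·13=26, Elton→A 10·10=100, Milton→A 14·6=84, Ashby→A 14·7=98, Joliet→A 2·16=32. Service cost 340.
{D}: service cost 352
{B}: service cost 445
Among all 5 size-1 choices, {A} is lowest.

Choose A only; total service cost 340.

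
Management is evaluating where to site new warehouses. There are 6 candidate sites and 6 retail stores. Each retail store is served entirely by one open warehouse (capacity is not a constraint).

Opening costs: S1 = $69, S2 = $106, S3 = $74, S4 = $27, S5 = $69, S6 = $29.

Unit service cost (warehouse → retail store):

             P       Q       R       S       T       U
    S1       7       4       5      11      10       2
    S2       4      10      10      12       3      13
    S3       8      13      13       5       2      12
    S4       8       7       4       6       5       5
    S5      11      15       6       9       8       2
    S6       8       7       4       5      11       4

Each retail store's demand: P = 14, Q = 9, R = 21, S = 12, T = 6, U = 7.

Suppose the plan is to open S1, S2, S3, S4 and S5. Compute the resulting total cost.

Total cost: 607

Each retail store is assigned to its cheapest site among the open ones.
{S1, S2, S3, S4, S5}: P→S2 4·14=56, Q→S1 4·9=36, R→S4 4·21=84, S→S3 5·12=60, T→S3 2·6=12, U→S1 2·7=14. Service 262; fixed 345; total 607.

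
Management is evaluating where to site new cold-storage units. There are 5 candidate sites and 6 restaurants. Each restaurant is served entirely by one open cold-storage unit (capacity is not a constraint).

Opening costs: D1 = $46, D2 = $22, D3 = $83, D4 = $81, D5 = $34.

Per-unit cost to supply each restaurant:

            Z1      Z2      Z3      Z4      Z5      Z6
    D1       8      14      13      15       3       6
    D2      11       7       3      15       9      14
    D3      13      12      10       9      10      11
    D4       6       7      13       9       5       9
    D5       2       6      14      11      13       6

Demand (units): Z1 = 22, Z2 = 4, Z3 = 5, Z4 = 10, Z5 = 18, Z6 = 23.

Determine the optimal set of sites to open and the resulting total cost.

For any fixed open set, each restaurant goes to its cheapest open site; total = fixed + service.
{D1, D2, D5}: Z1→D5 2·22=44, Z2→D5 6·4=24, Z3→D2 3·5=15, Z4→D5 11·10=110, Z5→D1 3·18=54, Z6→D1 6·23=138. Service 385; fixed 102; total 487.
{D1, D5}: Z1→D5 2·22=44, Z2→D5 6·4=24, Z3→D1 13·5=65, Z4→D5 11·10=110, Z5→D1 3·18=54, Z6→D1 6·23=138. Service 435; fixed 80; total 515.
{D2, D4, D5}: service 401 + fixed 137 = 538
{D1, D2, D3, D4, D5}: service 365 + fixed 266 = 631
No other subset beats 487.

Open D1, D2 and D5; minimum total cost 487.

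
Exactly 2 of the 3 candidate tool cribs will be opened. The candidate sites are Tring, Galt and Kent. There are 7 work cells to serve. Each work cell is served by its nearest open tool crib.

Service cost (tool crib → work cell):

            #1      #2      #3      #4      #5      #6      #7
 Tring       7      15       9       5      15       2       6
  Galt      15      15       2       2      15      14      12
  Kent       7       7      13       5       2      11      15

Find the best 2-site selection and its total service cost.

Choose Tring and Kent; total service cost 38.

With exactly 2 open, each work cell uses its cheapest among the chosen.
{Tring, Kent}: #1→Tring 7, #2→Kent 7, #3→Tring 9, #4→Tring 5, #5→Kent 2, #6→Tring 2, #7→Tring 6. Service cost 38.
{Galt, Kent}: service cost 43
{Tring, Galt}: service cost 49
Among all 3 size-2 choices, {Tring, Kent} is lowest.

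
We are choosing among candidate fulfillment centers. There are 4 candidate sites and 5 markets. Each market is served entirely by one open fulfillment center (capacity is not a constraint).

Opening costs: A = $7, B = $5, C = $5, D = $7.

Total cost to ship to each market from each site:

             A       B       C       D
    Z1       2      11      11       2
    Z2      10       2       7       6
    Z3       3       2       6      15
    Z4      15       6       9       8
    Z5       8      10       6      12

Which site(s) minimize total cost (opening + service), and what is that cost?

Open A and B; minimum total cost 32.

For any fixed open set, each market goes to its cheapest open site; total = fixed + service.
{A, B}: Z1→A 2, Z2→B 2, Z3→B 2, Z4→B 6, Z5→A 8. Service 20; fixed 12; total 32.
{B, D}: Z1→D 2, Z2→B 2, Z3→B 2, Z4→B 6, Z5→B 10. Service 22; fixed 12; total 34.
{A, B, C}: service 18 + fixed 17 = 35
{A, B, C, D}: service 18 + fixed 24 = 42
No other subset beats 32.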